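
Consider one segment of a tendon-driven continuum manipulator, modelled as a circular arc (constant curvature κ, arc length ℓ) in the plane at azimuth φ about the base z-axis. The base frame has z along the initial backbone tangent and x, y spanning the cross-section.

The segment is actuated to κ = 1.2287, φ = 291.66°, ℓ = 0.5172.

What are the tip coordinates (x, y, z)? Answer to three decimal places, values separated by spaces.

θ = κ·ℓ = 1.2287 × 0.5172 = 0.63548 rad
ρ = (1 − cos θ)/κ = (1 − 0.80478)/1.2287 = 0.15888
z = sin θ / κ = 0.59357/1.2287 = 0.48309
x = ρ cos φ = 0.15888 × cos(291.66°) = 0.05864
y = ρ sin φ = 0.15888 × sin(291.66°) = -0.14766

0.059 -0.148 0.483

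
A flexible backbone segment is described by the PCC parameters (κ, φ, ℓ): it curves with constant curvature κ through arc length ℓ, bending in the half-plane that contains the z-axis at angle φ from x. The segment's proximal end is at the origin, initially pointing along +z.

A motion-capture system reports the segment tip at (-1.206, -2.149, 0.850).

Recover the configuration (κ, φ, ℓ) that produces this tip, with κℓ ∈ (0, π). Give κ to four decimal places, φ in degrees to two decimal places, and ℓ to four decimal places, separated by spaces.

0.7253 240.70 3.4155

ρ = √(x²+y²) = √(-1.206² + -2.149²) = 2.46427
φ = atan2(y, x) mod 360° = atan2(-2.149, -1.206) = 240.6992°
|p|² = ρ² + z² = 2.46427² + 0.850² = 6.79514
κ = 2ρ / |p|² = 2×2.46427 / 6.79514 = 0.72530
θ = 2·atan2(ρ, z) = 2·atan2(2.46427, 0.850) = 2.47729 rad
ℓ = θ/κ = 2.47729/0.72530 = 3.41552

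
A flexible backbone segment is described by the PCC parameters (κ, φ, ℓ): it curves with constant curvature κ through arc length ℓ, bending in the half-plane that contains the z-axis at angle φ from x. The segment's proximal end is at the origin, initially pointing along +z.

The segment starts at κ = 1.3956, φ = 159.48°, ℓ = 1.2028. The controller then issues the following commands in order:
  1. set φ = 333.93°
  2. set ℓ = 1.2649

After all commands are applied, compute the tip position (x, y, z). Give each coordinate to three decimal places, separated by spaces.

initial: κ=1.3956, φ=159.48°, ℓ=1.2028
cmd 1: set φ=333.93° → (κ,φ,ℓ)=(1.3956,333.93°,1.2028) → tip=(0.7129,-0.3488,0.7124)
cmd 2: set ℓ=1.2649 → (κ,φ,ℓ)=(1.3956,333.93°,1.2649) → tip=(0.7680,-0.3758,0.7030)

0.768 -0.376 0.703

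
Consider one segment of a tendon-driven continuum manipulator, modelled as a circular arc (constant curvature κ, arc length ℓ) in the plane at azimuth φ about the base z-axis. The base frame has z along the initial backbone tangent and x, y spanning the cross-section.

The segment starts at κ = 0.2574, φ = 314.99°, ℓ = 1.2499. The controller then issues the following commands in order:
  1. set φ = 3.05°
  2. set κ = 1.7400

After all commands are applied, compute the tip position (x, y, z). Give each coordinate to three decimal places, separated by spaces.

0.900 0.048 0.473

initial: κ=0.2574, φ=314.99°, ℓ=1.2499
cmd 1: set φ=3.05° → (κ,φ,ℓ)=(0.2574,3.05°,1.2499) → tip=(0.1991,0.0106,1.2284)
cmd 2: set κ=1.7400 → (κ,φ,ℓ)=(1.7400,3.05°,1.2499) → tip=(0.8999,0.0479,0.4730)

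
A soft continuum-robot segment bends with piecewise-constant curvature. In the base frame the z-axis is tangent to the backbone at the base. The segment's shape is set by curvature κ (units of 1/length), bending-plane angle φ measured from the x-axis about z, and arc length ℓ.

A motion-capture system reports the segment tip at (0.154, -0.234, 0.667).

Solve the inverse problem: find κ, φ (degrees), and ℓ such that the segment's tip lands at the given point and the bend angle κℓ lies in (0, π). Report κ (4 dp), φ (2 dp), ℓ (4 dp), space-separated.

1.0705 303.35 0.7429

ρ = √(x²+y²) = √(0.154² + -0.234²) = 0.28013
φ = atan2(y, x) mod 360° = atan2(-0.234, 0.154) = 303.3497°
|p|² = ρ² + z² = 0.28013² + 0.667² = 0.52336
κ = 2ρ / |p|² = 2×0.28013 / 0.52336 = 1.07050
θ = 2·atan2(ρ, z) = 2·atan2(0.28013, 0.667) = 0.79523 rad
ℓ = θ/κ = 0.79523/1.07050 = 0.74286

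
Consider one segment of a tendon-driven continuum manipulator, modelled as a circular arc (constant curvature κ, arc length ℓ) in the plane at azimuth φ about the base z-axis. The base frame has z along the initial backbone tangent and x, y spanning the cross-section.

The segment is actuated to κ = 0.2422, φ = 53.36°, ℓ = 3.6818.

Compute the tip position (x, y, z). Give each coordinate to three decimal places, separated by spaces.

θ = κ·ℓ = 0.2422 × 3.6818 = 0.89173 rad
ρ = (1 − cos θ)/κ = (1 − 0.62807)/0.2422 = 1.53565
z = sin θ / κ = 0.77816/0.2422 = 3.21288
x = ρ cos φ = 1.53565 × cos(53.36°) = 0.91645
y = ρ sin φ = 1.53565 × sin(53.36°) = 1.23221

0.916 1.232 3.213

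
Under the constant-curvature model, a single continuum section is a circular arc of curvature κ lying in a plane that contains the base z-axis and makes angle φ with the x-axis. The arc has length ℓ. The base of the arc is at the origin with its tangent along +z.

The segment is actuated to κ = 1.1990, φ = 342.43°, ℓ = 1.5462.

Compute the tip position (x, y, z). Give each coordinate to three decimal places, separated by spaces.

θ = κ·ℓ = 1.1990 × 1.5462 = 1.85389 rad
ρ = (1 − cos θ)/κ = (1 − -0.27933)/1.1990 = 1.06700
z = sin θ / κ = 0.96019/1.1990 = 0.80083
x = ρ cos φ = 1.06700 × cos(342.43°) = 1.01722
y = ρ sin φ = 1.06700 × sin(342.43°) = -0.32210

1.017 -0.322 0.801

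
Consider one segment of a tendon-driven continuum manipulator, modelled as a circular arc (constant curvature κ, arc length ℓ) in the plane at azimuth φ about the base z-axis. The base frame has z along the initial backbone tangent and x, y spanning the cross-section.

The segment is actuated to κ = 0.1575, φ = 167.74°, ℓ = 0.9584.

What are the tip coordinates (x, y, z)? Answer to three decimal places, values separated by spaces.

θ = κ·ℓ = 0.1575 × 0.9584 = 0.15095 rad
ρ = (1 − cos θ)/κ = (1 − 0.98863)/0.1575 = 0.07220
z = sin θ / κ = 0.15038/0.1575 = 0.95476
x = ρ cos φ = 0.07220 × cos(167.74°) = -0.07055
y = ρ sin φ = 0.07220 × sin(167.74°) = 0.01533

-0.071 0.015 0.955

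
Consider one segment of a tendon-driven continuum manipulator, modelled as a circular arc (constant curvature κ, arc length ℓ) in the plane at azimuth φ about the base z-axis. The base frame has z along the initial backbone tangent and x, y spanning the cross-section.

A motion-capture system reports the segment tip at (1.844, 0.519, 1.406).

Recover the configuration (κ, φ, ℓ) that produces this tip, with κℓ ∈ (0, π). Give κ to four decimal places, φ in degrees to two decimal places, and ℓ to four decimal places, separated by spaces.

0.6785 15.72 2.7638

ρ = √(x²+y²) = √(1.844² + 0.519²) = 1.91565
φ = atan2(y, x) mod 360° = atan2(0.519, 1.844) = 15.7194°
|p|² = ρ² + z² = 1.91565² + 1.406² = 5.64653
κ = 2ρ / |p|² = 2×1.91565 / 5.64653 = 0.67852
θ = 2·atan2(ρ, z) = 2·atan2(1.91565, 1.406) = 1.87528 rad
ℓ = θ/κ = 1.87528/0.67852 = 2.76378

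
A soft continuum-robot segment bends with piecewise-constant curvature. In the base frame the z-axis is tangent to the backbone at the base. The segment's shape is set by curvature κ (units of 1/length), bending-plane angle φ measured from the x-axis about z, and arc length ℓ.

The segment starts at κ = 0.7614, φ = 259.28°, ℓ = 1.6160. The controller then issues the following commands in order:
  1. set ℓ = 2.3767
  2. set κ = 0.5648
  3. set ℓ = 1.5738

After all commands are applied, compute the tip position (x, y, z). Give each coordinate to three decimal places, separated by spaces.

-0.122 -0.643 1.375

initial: κ=0.7614, φ=259.28°, ℓ=1.6160
cmd 1: set ℓ=2.3767 → (κ,φ,ℓ)=(0.7614,259.28°,2.3767) → tip=(-0.3021,-1.5957,1.2761)
cmd 2: set κ=0.5648 → (κ,φ,ℓ)=(0.5648,259.28°,2.3767) → tip=(-0.2548,-1.3457,1.7245)
cmd 3: set ℓ=1.5738 → (κ,φ,ℓ)=(0.5648,259.28°,1.5738) → tip=(-0.1218,-0.6432,1.3746)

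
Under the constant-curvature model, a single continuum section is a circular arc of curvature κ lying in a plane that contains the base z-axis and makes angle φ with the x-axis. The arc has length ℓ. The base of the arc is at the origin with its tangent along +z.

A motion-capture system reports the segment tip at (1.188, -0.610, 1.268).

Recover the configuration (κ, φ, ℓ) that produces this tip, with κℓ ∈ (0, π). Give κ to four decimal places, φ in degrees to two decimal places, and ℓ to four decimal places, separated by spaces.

0.7876 332.82 2.0602

ρ = √(x²+y²) = √(1.188² + -0.610²) = 1.33546
φ = atan2(y, x) mod 360° = atan2(-0.610, 1.188) = 332.8210°
|p|² = ρ² + z² = 1.33546² + 1.268² = 3.39127
κ = 2ρ / |p|² = 2×1.33546 / 3.39127 = 0.78759
θ = 2·atan2(ρ, z) = 2·atan2(1.33546, 1.268) = 1.62261 rad
ℓ = θ/κ = 1.62261/0.78759 = 2.06023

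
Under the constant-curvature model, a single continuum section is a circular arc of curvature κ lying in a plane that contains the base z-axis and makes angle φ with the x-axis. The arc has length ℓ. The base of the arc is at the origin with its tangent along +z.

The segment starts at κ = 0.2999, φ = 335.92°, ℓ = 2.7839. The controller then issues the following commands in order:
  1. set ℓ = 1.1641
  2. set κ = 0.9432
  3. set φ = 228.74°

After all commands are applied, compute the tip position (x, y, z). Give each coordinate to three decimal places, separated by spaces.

-0.381 -0.434 0.944

initial: κ=0.2999, φ=335.92°, ℓ=2.7839
cmd 1: set ℓ=1.1641 → (κ,φ,ℓ)=(0.2999,335.92°,1.1641) → tip=(0.1836,-0.0821,1.1406)
cmd 2: set κ=0.9432 → (κ,φ,ℓ)=(0.9432,335.92°,1.1641) → tip=(0.5272,-0.2356,0.9439)
cmd 3: set φ=228.74° → (κ,φ,ℓ)=(0.9432,228.74°,1.1641) → tip=(-0.3808,-0.4340,0.9439)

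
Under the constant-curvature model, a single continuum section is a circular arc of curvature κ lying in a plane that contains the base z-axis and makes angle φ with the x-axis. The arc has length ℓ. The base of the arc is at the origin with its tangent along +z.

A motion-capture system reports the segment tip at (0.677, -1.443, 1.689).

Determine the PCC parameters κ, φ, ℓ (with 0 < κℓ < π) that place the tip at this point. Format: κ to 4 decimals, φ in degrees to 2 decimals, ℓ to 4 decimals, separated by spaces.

0.5911 295.13 2.5596

ρ = √(x²+y²) = √(0.677² + -1.443²) = 1.59392
φ = atan2(y, x) mod 360° = atan2(-1.443, 0.677) = 295.1342°
|p|² = ρ² + z² = 1.59392² + 1.689² = 5.39330
κ = 2ρ / |p|² = 2×1.59392 / 5.39330 = 0.59107
θ = 2·atan2(ρ, z) = 2·atan2(1.59392, 1.689) = 1.51289 rad
ℓ = θ/κ = 1.51289/0.59107 = 2.55956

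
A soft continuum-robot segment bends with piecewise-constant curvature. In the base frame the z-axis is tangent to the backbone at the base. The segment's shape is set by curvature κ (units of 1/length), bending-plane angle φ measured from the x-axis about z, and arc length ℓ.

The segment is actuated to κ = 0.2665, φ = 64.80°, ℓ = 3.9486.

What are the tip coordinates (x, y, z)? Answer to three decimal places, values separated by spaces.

θ = κ·ℓ = 0.2665 × 3.9486 = 1.05230 rad
ρ = (1 − cos θ)/κ = (1 − 0.49557)/0.2665 = 1.89278
z = sin θ / κ = 0.86857/0.2665 = 3.25916
x = ρ cos φ = 1.89278 × cos(64.80°) = 0.80591
y = ρ sin φ = 1.89278 × sin(64.80°) = 1.71264

0.806 1.713 3.259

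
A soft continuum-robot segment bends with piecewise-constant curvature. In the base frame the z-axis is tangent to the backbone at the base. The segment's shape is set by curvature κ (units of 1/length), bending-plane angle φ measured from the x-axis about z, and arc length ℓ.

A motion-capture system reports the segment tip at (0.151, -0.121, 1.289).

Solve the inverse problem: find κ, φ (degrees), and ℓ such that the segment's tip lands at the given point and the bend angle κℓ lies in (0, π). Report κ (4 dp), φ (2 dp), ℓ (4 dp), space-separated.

0.2278 321.29 1.3083

ρ = √(x²+y²) = √(0.151² + -0.121²) = 0.19350
φ = atan2(y, x) mod 360° = atan2(-0.121, 0.151) = 321.2939°
|p|² = ρ² + z² = 0.19350² + 1.289² = 1.69896
κ = 2ρ / |p|² = 2×0.19350 / 1.69896 = 0.22779
θ = 2·atan2(ρ, z) = 2·atan2(0.19350, 1.289) = 0.29801 rad
ℓ = θ/κ = 0.29801/0.22779 = 1.30828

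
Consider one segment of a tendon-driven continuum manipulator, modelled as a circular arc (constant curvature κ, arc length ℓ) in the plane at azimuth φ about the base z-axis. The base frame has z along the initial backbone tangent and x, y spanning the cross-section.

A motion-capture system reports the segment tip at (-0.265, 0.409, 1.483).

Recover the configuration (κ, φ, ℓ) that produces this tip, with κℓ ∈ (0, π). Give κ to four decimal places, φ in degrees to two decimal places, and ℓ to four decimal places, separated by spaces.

ρ = √(x²+y²) = √(-0.265² + 0.409²) = 0.48735
φ = atan2(y, x) mod 360° = atan2(0.409, -0.265) = 122.9401°
|p|² = ρ² + z² = 0.48735² + 1.483² = 2.43680
κ = 2ρ / |p|² = 2×0.48735 / 2.43680 = 0.39999
θ = 2·atan2(ρ, z) = 2·atan2(0.48735, 1.483) = 0.63501 rad
ℓ = θ/κ = 0.63501/0.39999 = 1.58756

0.4000 122.94 1.5876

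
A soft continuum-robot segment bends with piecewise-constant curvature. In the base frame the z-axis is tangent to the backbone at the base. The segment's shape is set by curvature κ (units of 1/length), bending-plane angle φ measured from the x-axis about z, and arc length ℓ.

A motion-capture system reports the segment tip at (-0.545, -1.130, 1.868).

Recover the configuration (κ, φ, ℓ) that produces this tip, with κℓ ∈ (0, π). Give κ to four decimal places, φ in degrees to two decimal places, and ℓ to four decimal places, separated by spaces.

0.4955 244.25 2.3869

ρ = √(x²+y²) = √(-0.545² + -1.130²) = 1.25456
φ = atan2(y, x) mod 360° = atan2(-1.130, -0.545) = 244.2519°
|p|² = ρ² + z² = 1.25456² + 1.868² = 5.06335
κ = 2ρ / |p|² = 2×1.25456 / 5.06335 = 0.49555
θ = 2·atan2(ρ, z) = 2·atan2(1.25456, 1.868) = 1.18283 rad
ℓ = θ/κ = 1.18283/0.49555 = 2.38692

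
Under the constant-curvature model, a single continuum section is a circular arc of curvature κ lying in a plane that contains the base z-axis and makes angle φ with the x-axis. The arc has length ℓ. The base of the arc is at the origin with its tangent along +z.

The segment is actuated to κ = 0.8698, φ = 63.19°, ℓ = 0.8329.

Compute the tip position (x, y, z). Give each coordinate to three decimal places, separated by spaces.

θ = κ·ℓ = 0.8698 × 0.8329 = 0.72446 rad
ρ = (1 − cos θ)/κ = (1 − 0.74886)/0.8698 = 0.28873
z = sin θ / κ = 0.66273/0.8698 = 0.76193
x = ρ cos φ = 0.28873 × cos(63.19°) = 0.13023
y = ρ sin φ = 0.28873 × sin(63.19°) = 0.25770

0.130 0.258 0.762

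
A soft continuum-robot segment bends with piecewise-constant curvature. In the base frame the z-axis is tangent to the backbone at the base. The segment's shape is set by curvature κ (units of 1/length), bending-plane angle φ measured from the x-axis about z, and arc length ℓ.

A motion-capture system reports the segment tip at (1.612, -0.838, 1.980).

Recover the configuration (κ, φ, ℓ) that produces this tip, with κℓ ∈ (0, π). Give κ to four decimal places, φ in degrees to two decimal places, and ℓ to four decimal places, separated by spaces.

0.5032 332.53 2.9510

ρ = √(x²+y²) = √(1.612² + -0.838²) = 1.81681
φ = atan2(y, x) mod 360° = atan2(-0.838, 1.612) = 332.5323°
|p|² = ρ² + z² = 1.81681² + 1.980² = 7.22119
κ = 2ρ / |p|² = 2×1.81681 / 7.22119 = 0.50319
θ = 2·atan2(ρ, z) = 2·atan2(1.81681, 1.980) = 1.48489 rad
ℓ = θ/κ = 1.48489/0.50319 = 2.95096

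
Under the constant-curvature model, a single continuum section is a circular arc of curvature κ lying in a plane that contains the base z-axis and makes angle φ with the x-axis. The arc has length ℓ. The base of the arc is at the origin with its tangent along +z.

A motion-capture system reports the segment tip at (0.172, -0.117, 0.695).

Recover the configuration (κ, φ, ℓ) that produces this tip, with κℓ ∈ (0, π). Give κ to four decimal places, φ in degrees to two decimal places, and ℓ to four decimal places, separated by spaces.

ρ = √(x²+y²) = √(0.172² + -0.117²) = 0.20802
φ = atan2(y, x) mod 360° = atan2(-0.117, 0.172) = 325.7752°
|p|² = ρ² + z² = 0.20802² + 0.695² = 0.52630
κ = 2ρ / |p|² = 2×0.20802 / 0.52630 = 0.79051
θ = 2·atan2(ρ, z) = 2·atan2(0.20802, 0.695) = 0.58165 rad
ℓ = θ/κ = 0.58165/0.79051 = 0.73579

0.7905 325.78 0.7358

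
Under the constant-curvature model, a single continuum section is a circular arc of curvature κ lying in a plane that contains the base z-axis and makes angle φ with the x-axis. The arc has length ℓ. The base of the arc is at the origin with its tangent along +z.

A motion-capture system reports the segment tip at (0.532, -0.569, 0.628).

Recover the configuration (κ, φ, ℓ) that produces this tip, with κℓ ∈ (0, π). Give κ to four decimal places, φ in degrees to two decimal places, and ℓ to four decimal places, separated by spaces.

1.5561 313.08 1.1468

ρ = √(x²+y²) = √(0.532² + -0.569²) = 0.77896
φ = atan2(y, x) mod 360° = atan2(-0.569, 0.532) = 313.0753°
|p|² = ρ² + z² = 0.77896² + 0.628² = 1.00117
κ = 2ρ / |p|² = 2×0.77896 / 1.00117 = 1.55611
θ = 2·atan2(ρ, z) = 2·atan2(0.77896, 0.628) = 1.78457 rad
ℓ = θ/κ = 1.78457/1.55611 = 1.14682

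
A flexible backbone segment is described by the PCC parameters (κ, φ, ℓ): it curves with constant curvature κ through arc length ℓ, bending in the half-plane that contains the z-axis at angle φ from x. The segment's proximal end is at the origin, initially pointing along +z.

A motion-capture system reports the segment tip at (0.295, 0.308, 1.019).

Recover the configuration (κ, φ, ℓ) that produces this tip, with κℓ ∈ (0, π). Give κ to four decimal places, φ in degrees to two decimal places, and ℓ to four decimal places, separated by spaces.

0.6990 46.24 1.1341

ρ = √(x²+y²) = √(0.295² + 0.308²) = 0.42648
φ = atan2(y, x) mod 360° = atan2(0.308, 0.295) = 46.2350°
|p|² = ρ² + z² = 0.42648² + 1.019² = 1.22025
κ = 2ρ / |p|² = 2×0.42648 / 1.22025 = 0.69901
θ = 2·atan2(ρ, z) = 2·atan2(0.42648, 1.019) = 0.79276 rad
ℓ = θ/κ = 0.79276/0.69901 = 1.13411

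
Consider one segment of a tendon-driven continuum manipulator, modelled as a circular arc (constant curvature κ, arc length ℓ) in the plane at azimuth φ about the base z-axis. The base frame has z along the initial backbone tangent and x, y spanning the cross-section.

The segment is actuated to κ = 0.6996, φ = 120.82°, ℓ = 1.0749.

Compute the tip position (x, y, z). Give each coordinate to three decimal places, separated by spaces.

θ = κ·ℓ = 0.6996 × 1.0749 = 0.75200 rad
ρ = (1 − cos θ)/κ = (1 − 0.73032)/0.6996 = 0.38547
z = sin θ / κ = 0.68310/0.6996 = 0.97642
x = ρ cos φ = 0.38547 × cos(120.82°) = -0.19749
y = ρ sin φ = 0.38547 × sin(120.82°) = 0.33104

-0.197 0.331 0.976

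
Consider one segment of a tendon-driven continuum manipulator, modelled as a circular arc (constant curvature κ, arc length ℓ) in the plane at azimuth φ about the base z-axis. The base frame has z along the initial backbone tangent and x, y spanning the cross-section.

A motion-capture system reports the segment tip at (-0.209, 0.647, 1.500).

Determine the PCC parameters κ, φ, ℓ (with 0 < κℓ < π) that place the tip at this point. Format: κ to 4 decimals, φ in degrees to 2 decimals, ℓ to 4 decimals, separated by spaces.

ρ = √(x²+y²) = √(-0.209² + 0.647²) = 0.67992
φ = atan2(y, x) mod 360° = atan2(0.647, -0.209) = 107.9020°
|p|² = ρ² + z² = 0.67992² + 1.500² = 2.71229
κ = 2ρ / |p|² = 2×0.67992 / 2.71229 = 0.50136
θ = 2·atan2(ρ, z) = 2·atan2(0.67992, 1.500) = 0.85116 rad
ℓ = θ/κ = 0.85116/0.50136 = 1.69769

0.5014 107.90 1.6977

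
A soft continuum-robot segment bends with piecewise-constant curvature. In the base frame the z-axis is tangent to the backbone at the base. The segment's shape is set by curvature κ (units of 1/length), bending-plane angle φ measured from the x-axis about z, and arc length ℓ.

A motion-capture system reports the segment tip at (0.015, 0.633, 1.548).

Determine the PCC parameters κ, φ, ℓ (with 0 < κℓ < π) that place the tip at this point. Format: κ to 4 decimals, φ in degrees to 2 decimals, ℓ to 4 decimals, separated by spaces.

ρ = √(x²+y²) = √(0.015² + 0.633²) = 0.63318
φ = atan2(y, x) mod 360° = atan2(0.633, 0.015) = 88.6425°
|p|² = ρ² + z² = 0.63318² + 1.548² = 2.79722
κ = 2ρ / |p|² = 2×0.63318 / 2.79722 = 0.45272
θ = 2·atan2(ρ, z) = 2·atan2(0.63318, 1.548) = 0.77653 rad
ℓ = θ/κ = 0.77653/0.45272 = 1.71526

0.4527 88.64 1.7153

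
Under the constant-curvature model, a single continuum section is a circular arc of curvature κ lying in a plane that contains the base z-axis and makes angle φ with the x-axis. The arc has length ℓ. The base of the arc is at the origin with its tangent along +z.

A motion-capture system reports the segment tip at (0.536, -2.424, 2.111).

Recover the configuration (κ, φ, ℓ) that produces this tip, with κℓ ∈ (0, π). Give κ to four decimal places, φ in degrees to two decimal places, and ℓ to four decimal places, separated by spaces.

ρ = √(x²+y²) = √(0.536² + -2.424²) = 2.48255
φ = atan2(y, x) mod 360° = atan2(-2.424, 0.536) = 282.4687°
|p|² = ρ² + z² = 2.48255² + 2.111² = 10.61939
κ = 2ρ / |p|² = 2×2.48255 / 10.61939 = 0.46755
θ = 2·atan2(ρ, z) = 2·atan2(2.48255, 2.111) = 1.73222 rad
ℓ = θ/κ = 1.73222/0.46755 = 3.70487

0.4676 282.47 3.7049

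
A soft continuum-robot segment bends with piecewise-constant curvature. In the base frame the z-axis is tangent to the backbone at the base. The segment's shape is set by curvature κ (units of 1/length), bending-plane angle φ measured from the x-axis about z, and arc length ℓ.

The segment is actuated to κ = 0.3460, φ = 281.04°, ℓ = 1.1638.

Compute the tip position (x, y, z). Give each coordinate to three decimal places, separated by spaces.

0.044 -0.227 1.133

θ = κ·ℓ = 0.3460 × 1.1638 = 0.40267 rad
ρ = (1 − cos θ)/κ = (1 − 0.92002)/0.3460 = 0.23117
z = sin θ / κ = 0.39188/0.3460 = 1.13260
x = ρ cos φ = 0.23117 × cos(281.04°) = 0.04427
y = ρ sin φ = 0.23117 × sin(281.04°) = -0.22689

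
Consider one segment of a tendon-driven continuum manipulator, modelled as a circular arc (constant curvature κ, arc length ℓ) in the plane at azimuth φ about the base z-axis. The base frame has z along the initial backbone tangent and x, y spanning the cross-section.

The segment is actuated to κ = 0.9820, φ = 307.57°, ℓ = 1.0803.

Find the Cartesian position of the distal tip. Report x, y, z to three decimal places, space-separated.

0.318 -0.413 0.889

θ = κ·ℓ = 0.9820 × 1.0803 = 1.06085 rad
ρ = (1 − cos θ)/κ = (1 − 0.48813)/0.9820 = 0.52126
z = sin θ / κ = 0.87277/0.9820 = 0.88877
x = ρ cos φ = 0.52126 × cos(307.57°) = 0.31783
y = ρ sin φ = 0.52126 × sin(307.57°) = -0.41315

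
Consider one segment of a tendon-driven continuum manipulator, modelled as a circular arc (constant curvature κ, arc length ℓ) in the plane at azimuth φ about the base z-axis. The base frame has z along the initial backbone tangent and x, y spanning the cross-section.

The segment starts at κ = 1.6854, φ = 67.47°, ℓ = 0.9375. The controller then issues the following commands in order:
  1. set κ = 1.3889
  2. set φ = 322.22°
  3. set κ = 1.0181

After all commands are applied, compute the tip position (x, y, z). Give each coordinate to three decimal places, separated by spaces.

0.328 -0.254 0.801

initial: κ=1.6854, φ=67.47°, ℓ=0.9375
cmd 1: set κ=1.3889 → (κ,φ,ℓ)=(1.3889,67.47°,0.9375) → tip=(0.2026,0.4885,0.6942)
cmd 2: set φ=322.22° → (κ,φ,ℓ)=(1.3889,322.22°,0.9375) → tip=(0.4180,-0.3240,0.6942)
cmd 3: set κ=1.0181 → (κ,φ,ℓ)=(1.0181,322.22°,0.9375) → tip=(0.3276,-0.2539,0.8015)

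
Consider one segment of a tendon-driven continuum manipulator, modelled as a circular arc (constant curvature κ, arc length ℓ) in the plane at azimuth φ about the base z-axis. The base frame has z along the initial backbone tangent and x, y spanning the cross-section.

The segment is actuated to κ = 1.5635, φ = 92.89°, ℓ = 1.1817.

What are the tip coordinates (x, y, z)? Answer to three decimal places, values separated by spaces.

θ = κ·ℓ = 1.5635 × 1.1817 = 1.84759 rad
ρ = (1 − cos θ)/κ = (1 − -0.27327)/1.5635 = 0.81437
z = sin θ / κ = 0.96194/1.5635 = 0.61525
x = ρ cos φ = 0.81437 × cos(92.89°) = -0.04106
y = ρ sin φ = 0.81437 × sin(92.89°) = 0.81334

-0.041 0.813 0.615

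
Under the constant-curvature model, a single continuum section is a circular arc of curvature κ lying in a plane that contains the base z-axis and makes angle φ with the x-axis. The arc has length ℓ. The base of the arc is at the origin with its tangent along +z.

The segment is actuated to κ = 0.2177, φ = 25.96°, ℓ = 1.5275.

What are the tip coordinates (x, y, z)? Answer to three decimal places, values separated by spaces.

θ = κ·ℓ = 0.2177 × 1.5275 = 0.33254 rad
ρ = (1 − cos θ)/κ = (1 − 0.94522)/0.2177 = 0.25164
z = sin θ / κ = 0.32644/0.2177 = 1.49950
x = ρ cos φ = 0.25164 × cos(25.96°) = 0.22625
y = ρ sin φ = 0.25164 × sin(25.96°) = 0.11016

0.226 0.110 1.500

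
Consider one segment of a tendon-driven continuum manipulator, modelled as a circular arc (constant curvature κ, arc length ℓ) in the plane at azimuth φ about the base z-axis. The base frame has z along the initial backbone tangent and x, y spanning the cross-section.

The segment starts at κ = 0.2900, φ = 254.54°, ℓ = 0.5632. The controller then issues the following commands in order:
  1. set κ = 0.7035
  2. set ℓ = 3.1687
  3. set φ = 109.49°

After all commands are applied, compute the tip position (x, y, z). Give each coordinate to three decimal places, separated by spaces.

initial: κ=0.2900, φ=254.54°, ℓ=0.5632
cmd 1: set κ=0.7035 → (κ,φ,ℓ)=(0.7035,254.54°,0.5632) → tip=(-0.0294,-0.1061,0.5486)
cmd 2: set ℓ=3.1687 → (κ,φ,ℓ)=(0.7035,254.54°,3.1687) → tip=(-0.6107,-2.2083,1.1244)
cmd 3: set φ=109.49° → (κ,φ,ℓ)=(0.7035,109.49°,3.1687) → tip=(-0.7644,2.1599,1.1244)

-0.764 2.160 1.124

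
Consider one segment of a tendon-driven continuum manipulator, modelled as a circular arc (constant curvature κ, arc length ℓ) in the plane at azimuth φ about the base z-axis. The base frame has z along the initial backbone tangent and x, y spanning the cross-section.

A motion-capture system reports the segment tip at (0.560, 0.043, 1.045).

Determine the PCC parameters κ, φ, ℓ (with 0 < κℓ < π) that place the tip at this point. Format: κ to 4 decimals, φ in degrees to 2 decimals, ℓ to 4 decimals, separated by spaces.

ρ = √(x²+y²) = √(0.560² + 0.043²) = 0.56165
φ = atan2(y, x) mod 360° = atan2(0.043, 0.560) = 4.3909°
|p|² = ρ² + z² = 0.56165² + 1.045² = 1.40747
κ = 2ρ / |p|² = 2×0.56165 / 1.40747 = 0.79809
θ = 2·atan2(ρ, z) = 2·atan2(0.56165, 1.045) = 0.98633 rad
ℓ = θ/κ = 0.98633/0.79809 = 1.23586

0.7981 4.39 1.2359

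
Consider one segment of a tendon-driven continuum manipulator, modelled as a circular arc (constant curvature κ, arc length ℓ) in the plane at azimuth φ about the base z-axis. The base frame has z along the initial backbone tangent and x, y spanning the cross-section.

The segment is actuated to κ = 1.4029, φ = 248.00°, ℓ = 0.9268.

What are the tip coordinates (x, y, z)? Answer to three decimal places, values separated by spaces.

-0.196 -0.484 0.687

θ = κ·ℓ = 1.4029 × 0.9268 = 1.30021 rad
ρ = (1 − cos θ)/κ = (1 − 0.26730)/1.4029 = 0.52228
z = sin θ / κ = 0.96361/1.4029 = 0.68687
x = ρ cos φ = 0.52228 × cos(248.00°) = -0.19565
y = ρ sin φ = 0.52228 × sin(248.00°) = -0.48425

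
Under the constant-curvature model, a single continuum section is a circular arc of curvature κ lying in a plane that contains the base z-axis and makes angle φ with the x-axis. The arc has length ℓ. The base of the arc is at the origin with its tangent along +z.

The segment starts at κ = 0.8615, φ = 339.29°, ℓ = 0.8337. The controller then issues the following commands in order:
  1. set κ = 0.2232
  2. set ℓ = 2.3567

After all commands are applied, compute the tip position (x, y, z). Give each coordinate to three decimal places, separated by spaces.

initial: κ=0.8615, φ=339.29°, ℓ=0.8337
cmd 1: set κ=0.2232 → (κ,φ,ℓ)=(0.2232,339.29°,0.8337) → tip=(0.0723,-0.0274,0.8289)
cmd 2: set ℓ=2.3567 → (κ,φ,ℓ)=(0.2232,339.29°,2.3567) → tip=(0.5665,-0.2142,2.2495)

0.567 -0.214 2.250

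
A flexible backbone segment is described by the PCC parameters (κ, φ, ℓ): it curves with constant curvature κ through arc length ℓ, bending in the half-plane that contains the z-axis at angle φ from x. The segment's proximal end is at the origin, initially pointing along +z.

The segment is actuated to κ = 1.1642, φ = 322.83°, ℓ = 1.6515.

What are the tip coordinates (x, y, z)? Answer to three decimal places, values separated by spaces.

θ = κ·ℓ = 1.1642 × 1.6515 = 1.92268 rad
ρ = (1 − cos θ)/κ = (1 − -0.34466)/1.1642 = 1.15501
z = sin θ / κ = 0.93873/1.1642 = 0.80633
x = ρ cos φ = 1.15501 × cos(322.83°) = 0.92037
y = ρ sin φ = 1.15501 × sin(322.83°) = -0.69784

0.920 -0.698 0.806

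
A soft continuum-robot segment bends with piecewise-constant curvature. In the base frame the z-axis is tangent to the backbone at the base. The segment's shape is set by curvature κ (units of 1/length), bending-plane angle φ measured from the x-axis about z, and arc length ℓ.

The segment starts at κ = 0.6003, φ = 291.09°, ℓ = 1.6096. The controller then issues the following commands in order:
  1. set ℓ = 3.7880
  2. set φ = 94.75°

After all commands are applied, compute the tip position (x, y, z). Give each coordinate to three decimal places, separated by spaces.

-0.227 2.734 1.271

initial: κ=0.6003, φ=291.09°, ℓ=1.6096
cmd 1: set ℓ=3.7880 → (κ,φ,ℓ)=(0.6003,291.09°,3.7880) → tip=(0.9870,-2.5593,1.2707)
cmd 2: set φ=94.75° → (κ,φ,ℓ)=(0.6003,94.75°,3.7880) → tip=(-0.2271,2.7336,1.2707)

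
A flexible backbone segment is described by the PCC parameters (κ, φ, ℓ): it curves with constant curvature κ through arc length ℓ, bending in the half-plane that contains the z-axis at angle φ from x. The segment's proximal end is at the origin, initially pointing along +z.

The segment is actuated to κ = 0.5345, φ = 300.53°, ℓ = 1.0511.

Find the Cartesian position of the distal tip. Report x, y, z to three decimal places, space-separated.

θ = κ·ℓ = 0.5345 × 1.0511 = 0.56181 rad
ρ = (1 − cos θ)/κ = (1 − 0.84629)/0.5345 = 0.28758
z = sin θ / κ = 0.53272/0.5345 = 0.99667
x = ρ cos φ = 0.28758 × cos(300.53°) = 0.14609
y = ρ sin φ = 0.28758 × sin(300.53°) = -0.24771

0.146 -0.248 0.997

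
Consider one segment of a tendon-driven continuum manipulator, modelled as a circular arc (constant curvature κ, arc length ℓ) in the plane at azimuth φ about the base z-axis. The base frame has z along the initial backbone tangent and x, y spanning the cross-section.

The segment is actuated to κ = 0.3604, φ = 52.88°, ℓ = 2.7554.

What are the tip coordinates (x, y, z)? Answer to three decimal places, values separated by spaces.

0.760 1.004 2.324

θ = κ·ℓ = 0.3604 × 2.7554 = 0.99305 rad
ρ = (1 − cos θ)/κ = (1 − 0.54614)/0.3604 = 1.25932
z = sin θ / κ = 0.83769/0.3604 = 2.32434
x = ρ cos φ = 1.25932 × cos(52.88°) = 0.75998
y = ρ sin φ = 1.25932 × sin(52.88°) = 1.00415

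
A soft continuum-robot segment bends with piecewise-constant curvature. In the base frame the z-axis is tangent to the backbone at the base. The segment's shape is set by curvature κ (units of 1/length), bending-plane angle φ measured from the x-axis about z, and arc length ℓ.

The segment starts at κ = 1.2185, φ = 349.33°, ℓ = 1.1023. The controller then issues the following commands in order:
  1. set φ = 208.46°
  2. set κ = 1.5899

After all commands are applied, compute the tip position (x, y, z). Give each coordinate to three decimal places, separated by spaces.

-0.653 -0.354 0.619

initial: κ=1.2185, φ=349.33°, ℓ=1.1023
cmd 1: set φ=208.46° → (κ,φ,ℓ)=(1.2185,208.46°,1.1023) → tip=(-0.5587,-0.3028,0.7995)
cmd 2: set κ=1.5899 → (κ,φ,ℓ)=(1.5899,208.46°,1.1023) → tip=(-0.6529,-0.3539,0.6186)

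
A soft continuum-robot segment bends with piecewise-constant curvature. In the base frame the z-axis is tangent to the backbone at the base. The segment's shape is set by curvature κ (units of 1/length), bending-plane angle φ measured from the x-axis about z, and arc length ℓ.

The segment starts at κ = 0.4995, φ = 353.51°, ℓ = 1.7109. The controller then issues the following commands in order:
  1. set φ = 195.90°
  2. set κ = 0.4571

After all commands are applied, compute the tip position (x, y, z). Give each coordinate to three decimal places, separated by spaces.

initial: κ=0.4995, φ=353.51°, ℓ=1.7109
cmd 1: set φ=195.90° → (κ,φ,ℓ)=(0.4995,195.90°,1.7109) → tip=(-0.6613,-0.1884,1.5101)
cmd 2: set κ=0.4571 → (κ,φ,ℓ)=(0.4571,195.90°,1.7109) → tip=(-0.6113,-0.1741,1.5418)

-0.611 -0.174 1.542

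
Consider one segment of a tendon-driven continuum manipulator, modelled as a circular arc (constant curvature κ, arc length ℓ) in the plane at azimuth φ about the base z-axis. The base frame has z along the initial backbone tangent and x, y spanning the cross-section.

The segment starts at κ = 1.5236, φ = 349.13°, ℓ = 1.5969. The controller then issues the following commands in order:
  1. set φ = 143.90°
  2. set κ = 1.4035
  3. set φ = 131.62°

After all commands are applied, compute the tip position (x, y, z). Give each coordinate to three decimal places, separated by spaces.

initial: κ=1.5236, φ=349.13°, ℓ=1.5969
cmd 1: set φ=143.90° → (κ,φ,ℓ)=(1.5236,143.90°,1.5969) → tip=(-0.9330,0.6803,0.4271)
cmd 2: set κ=1.4035 → (κ,φ,ℓ)=(1.4035,143.90°,1.5969) → tip=(-0.9334,0.6806,0.5583)
cmd 3: set φ=131.62° → (κ,φ,ℓ)=(1.4035,131.62°,1.5969) → tip=(-0.7673,0.8636,0.5583)

-0.767 0.864 0.558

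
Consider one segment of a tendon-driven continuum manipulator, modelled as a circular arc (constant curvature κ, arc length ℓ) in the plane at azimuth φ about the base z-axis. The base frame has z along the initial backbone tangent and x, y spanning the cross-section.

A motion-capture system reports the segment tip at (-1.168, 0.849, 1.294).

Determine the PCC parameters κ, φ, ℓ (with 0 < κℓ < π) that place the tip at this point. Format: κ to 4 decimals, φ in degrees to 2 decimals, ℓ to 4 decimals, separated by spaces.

ρ = √(x²+y²) = √(-1.168² + 0.849²) = 1.44396
φ = atan2(y, x) mod 360° = atan2(0.849, -1.168) = 143.9872°
|p|² = ρ² + z² = 1.44396² + 1.294² = 3.75946
κ = 2ρ / |p|² = 2×1.44396 / 3.75946 = 0.76817
θ = 2·atan2(ρ, z) = 2·atan2(1.44396, 1.294) = 1.68023 rad
ℓ = θ/κ = 1.68023/0.76817 = 2.18730

0.7682 143.99 2.1873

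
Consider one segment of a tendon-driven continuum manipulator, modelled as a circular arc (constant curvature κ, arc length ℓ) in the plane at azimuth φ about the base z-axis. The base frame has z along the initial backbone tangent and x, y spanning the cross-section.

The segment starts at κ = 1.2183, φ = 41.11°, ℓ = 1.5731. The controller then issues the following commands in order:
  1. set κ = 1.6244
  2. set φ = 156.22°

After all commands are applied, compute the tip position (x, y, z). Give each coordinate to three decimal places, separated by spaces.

-1.033 0.455 0.341

initial: κ=1.2183, φ=41.11°, ℓ=1.5731
cmd 1: set κ=1.6244 → (κ,φ,ℓ)=(1.6244,41.11°,1.5731) → tip=(0.8502,0.7420,0.3406)
cmd 2: set φ=156.22° → (κ,φ,ℓ)=(1.6244,156.22°,1.5731) → tip=(-1.0326,0.4550,0.3406)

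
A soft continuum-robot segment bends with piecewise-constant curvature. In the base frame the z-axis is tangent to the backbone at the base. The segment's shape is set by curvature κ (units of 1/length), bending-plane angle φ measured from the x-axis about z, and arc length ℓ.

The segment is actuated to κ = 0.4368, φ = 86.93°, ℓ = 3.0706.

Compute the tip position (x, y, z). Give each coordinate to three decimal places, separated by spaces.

0.095 1.766 2.229

θ = κ·ℓ = 0.4368 × 3.0706 = 1.34124 rad
ρ = (1 − cos θ)/κ = (1 − 0.22755)/0.4368 = 1.76844
z = sin θ / κ = 0.97377/0.4368 = 2.22932
x = ρ cos φ = 1.76844 × cos(86.93°) = 0.09471
y = ρ sin φ = 1.76844 × sin(86.93°) = 1.76590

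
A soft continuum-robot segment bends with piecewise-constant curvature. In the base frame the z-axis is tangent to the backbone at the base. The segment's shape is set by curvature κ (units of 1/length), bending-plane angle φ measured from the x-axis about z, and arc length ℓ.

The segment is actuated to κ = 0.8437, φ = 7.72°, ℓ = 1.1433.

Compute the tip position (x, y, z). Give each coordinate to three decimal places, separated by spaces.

θ = κ·ℓ = 0.8437 × 1.1433 = 0.96460 rad
ρ = (1 − cos θ)/κ = (1 − 0.56974)/0.8437 = 0.50996
z = sin θ / κ = 0.82182/0.8437 = 0.97407
x = ρ cos φ = 0.50996 × cos(7.72°) = 0.50534
y = ρ sin φ = 0.50996 × sin(7.72°) = 0.06850

0.505 0.069 0.974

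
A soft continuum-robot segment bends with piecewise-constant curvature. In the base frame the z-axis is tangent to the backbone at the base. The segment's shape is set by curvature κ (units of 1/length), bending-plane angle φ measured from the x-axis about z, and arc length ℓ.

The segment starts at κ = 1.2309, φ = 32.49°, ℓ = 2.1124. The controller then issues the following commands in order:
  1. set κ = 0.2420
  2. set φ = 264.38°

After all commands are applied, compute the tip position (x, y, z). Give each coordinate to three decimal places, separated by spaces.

initial: κ=1.2309, φ=32.49°, ℓ=2.1124
cmd 1: set κ=0.2420 → (κ,φ,ℓ)=(0.2420,32.49°,2.1124) → tip=(0.4456,0.2838,2.0216)
cmd 2: set φ=264.38° → (κ,φ,ℓ)=(0.2420,264.38°,2.1124) → tip=(-0.0517,-0.5257,2.0216)

-0.052 -0.526 2.022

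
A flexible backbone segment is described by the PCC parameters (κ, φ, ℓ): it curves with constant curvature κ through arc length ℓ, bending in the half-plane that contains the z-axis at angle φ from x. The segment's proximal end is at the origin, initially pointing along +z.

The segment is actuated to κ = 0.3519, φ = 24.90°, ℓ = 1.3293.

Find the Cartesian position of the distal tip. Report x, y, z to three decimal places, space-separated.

θ = κ·ℓ = 0.3519 × 1.3293 = 0.46778 rad
ρ = (1 − cos θ)/κ = (1 − 0.89257)/0.3519 = 0.30528
z = sin θ / κ = 0.45091/0.3519 = 1.28135
x = ρ cos φ = 0.30528 × cos(24.90°) = 0.27690
y = ρ sin φ = 0.30528 × sin(24.90°) = 0.12853

0.277 0.129 1.281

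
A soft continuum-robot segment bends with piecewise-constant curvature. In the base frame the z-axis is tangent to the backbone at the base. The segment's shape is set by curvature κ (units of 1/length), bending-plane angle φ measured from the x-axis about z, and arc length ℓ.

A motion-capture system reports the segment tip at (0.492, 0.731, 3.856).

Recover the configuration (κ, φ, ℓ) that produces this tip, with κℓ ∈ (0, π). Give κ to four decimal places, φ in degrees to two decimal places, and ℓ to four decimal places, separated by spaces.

0.1126 56.06 3.9889

ρ = √(x²+y²) = √(0.492² + 0.731²) = 0.88115
φ = atan2(y, x) mod 360° = atan2(0.731, 0.492) = 56.0575°
|p|² = ρ² + z² = 0.88115² + 3.856² = 15.64516
κ = 2ρ / |p|² = 2×0.88115 / 15.64516 = 0.11264
θ = 2·atan2(ρ, z) = 2·atan2(0.88115, 3.856) = 0.44931 rad
ℓ = θ/κ = 0.44931/0.11264 = 3.98887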